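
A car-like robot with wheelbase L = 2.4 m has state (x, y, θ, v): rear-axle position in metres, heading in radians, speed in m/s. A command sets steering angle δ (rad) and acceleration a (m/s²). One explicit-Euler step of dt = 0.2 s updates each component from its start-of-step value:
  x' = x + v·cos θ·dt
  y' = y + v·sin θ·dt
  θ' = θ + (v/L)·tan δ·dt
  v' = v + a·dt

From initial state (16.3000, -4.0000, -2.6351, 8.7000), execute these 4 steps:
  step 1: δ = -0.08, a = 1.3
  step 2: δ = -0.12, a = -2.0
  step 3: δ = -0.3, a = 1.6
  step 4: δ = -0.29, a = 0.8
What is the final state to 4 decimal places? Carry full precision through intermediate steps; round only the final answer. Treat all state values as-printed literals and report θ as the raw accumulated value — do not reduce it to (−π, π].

(9.8011, -6.4651, -3.2247, 9.0400)

after step 1 (δ=-0.08, a=1.3): (14.778455, -4.844097, -2.693224, 8.960000)
after step 2 (δ=-0.12, a=-2.0): (13.163584, -5.620922, -2.783257, 8.560000)
after step 3 (δ=-0.3, a=1.6): (11.560327, -6.221348, -3.003916, 8.880000)
after step 4 (δ=-0.29, a=0.8): (9.801133, -6.465090, -3.224742, 9.040000)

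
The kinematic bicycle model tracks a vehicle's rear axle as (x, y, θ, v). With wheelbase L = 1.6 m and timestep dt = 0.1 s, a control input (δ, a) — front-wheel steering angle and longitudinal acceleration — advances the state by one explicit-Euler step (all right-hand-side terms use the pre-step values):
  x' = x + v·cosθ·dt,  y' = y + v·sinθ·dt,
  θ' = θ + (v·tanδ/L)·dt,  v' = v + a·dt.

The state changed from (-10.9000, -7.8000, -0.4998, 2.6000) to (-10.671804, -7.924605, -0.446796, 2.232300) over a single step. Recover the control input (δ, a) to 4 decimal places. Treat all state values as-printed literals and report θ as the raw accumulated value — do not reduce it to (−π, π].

a = (v'−v)/dt = (-0.367700)/0.1 = -3.6770
Δθ = θ'−θ = 0.053004;  (v·dt/L) = 2.6000·0.1/1.6 = 0.162500
tan δ = Δθ·L/(v·dt) = 0.326178  →  δ = 0.3153

δ = 0.3153, a = -3.6770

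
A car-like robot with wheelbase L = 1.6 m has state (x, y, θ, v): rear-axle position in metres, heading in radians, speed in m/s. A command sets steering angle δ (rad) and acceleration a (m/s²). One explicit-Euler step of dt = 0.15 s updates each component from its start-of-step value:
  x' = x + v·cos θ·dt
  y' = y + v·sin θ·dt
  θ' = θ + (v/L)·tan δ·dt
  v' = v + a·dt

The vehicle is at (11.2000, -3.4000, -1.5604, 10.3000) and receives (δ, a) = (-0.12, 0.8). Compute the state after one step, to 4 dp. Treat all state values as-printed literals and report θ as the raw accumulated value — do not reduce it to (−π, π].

(11.2161, -4.9449, -1.6768, 10.4200)

x' = 11.2000 + 10.3000·cos(-1.5604)·0.15 = 11.2161
y' = -3.4000 + 10.3000·sin(-1.5604)·0.15 = -4.9449
θ' = -1.5604 + (10.3000/1.6)·tan(-0.12)·0.15 = -1.6768
v' = 10.3000 + 0.8000·0.15 = 10.4200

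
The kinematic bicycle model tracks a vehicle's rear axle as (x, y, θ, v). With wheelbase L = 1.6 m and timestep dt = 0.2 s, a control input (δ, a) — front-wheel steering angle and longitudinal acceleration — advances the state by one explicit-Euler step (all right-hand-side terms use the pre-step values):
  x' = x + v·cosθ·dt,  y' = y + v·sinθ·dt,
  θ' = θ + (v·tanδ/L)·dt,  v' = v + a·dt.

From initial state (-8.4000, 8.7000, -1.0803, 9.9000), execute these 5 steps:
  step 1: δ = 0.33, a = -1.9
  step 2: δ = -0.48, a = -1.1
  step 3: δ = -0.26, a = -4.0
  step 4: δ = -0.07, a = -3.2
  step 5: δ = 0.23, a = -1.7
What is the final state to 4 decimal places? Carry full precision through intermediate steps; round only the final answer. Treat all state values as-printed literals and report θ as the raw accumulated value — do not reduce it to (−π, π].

after step 1 (δ=0.33, a=-1.9): (-7.467294, 6.953444, -0.656425, 9.520000)
after step 2 (δ=-0.48, a=-1.1): (-5.958985, 5.791453, -1.275952, 9.300000)
after step 3 (δ=-0.26, a=-4.0): (-5.418487, 4.011717, -1.585202, 8.500000)
after step 4 (δ=-0.07, a=-3.2): (-5.442976, 2.311893, -1.659699, 7.860000)
after step 5 (δ=0.23, a=-1.7): (-5.582548, 0.746101, -1.429653, 7.520000)

(-5.5825, 0.7461, -1.4297, 7.5200)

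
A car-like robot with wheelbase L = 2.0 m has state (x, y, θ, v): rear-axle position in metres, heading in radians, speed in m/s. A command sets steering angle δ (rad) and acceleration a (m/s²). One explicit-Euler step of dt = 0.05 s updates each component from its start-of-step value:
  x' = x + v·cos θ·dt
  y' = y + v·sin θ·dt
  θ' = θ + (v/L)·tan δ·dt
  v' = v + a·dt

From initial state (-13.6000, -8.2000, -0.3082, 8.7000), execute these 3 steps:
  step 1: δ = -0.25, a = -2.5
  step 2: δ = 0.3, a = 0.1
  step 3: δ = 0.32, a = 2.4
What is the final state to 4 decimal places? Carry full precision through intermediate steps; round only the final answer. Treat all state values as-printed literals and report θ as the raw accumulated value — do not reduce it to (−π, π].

after step 1 (δ=-0.25, a=-2.5): (-13.185497, -8.331955, -0.363737, 8.575000)
after step 2 (δ=0.3, a=0.1): (-12.784798, -8.484491, -0.297423, 8.580000)
after step 3 (δ=0.32, a=2.4): (-12.374633, -8.610212, -0.226340, 8.700000)

(-12.3746, -8.6102, -0.2263, 8.7000)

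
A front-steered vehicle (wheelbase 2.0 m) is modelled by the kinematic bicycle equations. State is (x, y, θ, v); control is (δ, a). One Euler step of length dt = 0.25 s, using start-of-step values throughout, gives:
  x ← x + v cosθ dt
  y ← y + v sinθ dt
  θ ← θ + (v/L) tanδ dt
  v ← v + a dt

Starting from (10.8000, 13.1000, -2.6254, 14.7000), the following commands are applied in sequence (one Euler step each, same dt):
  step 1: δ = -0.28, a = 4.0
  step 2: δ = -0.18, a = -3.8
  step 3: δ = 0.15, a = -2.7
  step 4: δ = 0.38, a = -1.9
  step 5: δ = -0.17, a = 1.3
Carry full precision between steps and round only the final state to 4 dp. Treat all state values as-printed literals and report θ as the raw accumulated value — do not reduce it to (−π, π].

(-6.0468, 11.0300, -2.8213, 13.9250)

after step 1 (δ=-0.28, a=4.0): (7.603835, 11.286121, -3.153781, 15.700000)
after step 2 (δ=-0.18, a=-3.8): (3.679127, 11.333960, -3.510896, 14.750000)
after step 3 (δ=0.15, a=-2.7): (0.240242, 12.665022, -3.232241, 14.075000)
after step 4 (δ=0.38, a=-1.9): (-3.264061, 12.983553, -2.529524, 13.600000)
after step 5 (δ=-0.17, a=1.3): (-6.046829, 11.030043, -2.821341, 13.925000)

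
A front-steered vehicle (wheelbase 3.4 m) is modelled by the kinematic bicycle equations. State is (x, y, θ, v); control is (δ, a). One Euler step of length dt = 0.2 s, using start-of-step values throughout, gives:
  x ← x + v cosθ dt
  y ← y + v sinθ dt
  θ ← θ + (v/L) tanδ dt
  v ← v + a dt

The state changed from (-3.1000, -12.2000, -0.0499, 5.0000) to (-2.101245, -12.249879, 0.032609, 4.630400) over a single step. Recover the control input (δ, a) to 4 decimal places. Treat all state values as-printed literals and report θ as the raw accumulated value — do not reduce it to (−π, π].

a = (v'−v)/dt = (-0.369600)/0.2 = -1.8480
Δθ = θ'−θ = 0.082509;  (v·dt/L) = 5.0000·0.2/3.4 = 0.294118
tan δ = Δθ·L/(v·dt) = 0.280531  →  δ = 0.2735

δ = 0.2735, a = -1.8480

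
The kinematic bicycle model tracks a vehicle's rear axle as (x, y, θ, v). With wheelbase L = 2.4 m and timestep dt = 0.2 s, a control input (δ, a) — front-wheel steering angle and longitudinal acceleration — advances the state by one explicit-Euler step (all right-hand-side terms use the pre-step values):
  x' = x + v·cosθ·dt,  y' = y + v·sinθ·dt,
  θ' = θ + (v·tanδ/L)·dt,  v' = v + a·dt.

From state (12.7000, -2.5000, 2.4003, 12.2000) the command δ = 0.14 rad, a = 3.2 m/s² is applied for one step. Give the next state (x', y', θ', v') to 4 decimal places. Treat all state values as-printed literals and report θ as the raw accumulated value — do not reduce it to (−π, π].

x' = 12.7000 + 12.2000·cos(2.4003)·0.2 = 10.9003
y' = -2.5000 + 12.2000·sin(2.4003)·0.2 = -0.8524
θ' = 2.4003 + (12.2000/2.4)·tan(0.14)·0.2 = 2.5436
v' = 12.2000 + 3.2000·0.2 = 12.8400

(10.9003, -0.8524, 2.5436, 12.8400)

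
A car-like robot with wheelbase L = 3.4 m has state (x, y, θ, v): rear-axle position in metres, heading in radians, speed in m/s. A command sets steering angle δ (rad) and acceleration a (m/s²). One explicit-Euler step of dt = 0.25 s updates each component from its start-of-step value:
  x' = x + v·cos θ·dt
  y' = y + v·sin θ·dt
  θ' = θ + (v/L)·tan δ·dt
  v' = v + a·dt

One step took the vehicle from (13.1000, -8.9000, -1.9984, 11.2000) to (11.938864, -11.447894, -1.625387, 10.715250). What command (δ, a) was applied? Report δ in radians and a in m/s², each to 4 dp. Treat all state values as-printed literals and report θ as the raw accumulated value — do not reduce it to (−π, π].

δ = 0.4253, a = -1.9390

a = (v'−v)/dt = (-0.484750)/0.25 = -1.9390
Δθ = θ'−θ = 0.373013;  (v·dt/L) = 11.2000·0.25/3.4 = 0.823529
tan δ = Δθ·L/(v·dt) = 0.452944  →  δ = 0.4253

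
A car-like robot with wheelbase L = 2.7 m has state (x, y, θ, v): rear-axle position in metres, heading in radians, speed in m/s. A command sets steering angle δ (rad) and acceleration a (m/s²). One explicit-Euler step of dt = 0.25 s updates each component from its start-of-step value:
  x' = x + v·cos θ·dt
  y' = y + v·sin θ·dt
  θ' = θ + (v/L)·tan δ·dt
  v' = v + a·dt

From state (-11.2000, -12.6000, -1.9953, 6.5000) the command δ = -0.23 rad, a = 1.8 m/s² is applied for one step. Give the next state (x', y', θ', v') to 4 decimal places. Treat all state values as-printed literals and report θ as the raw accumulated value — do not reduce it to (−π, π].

(-11.8693, -14.0808, -2.1362, 6.9500)

x' = -11.2000 + 6.5000·cos(-1.9953)·0.25 = -11.8693
y' = -12.6000 + 6.5000·sin(-1.9953)·0.25 = -14.0808
θ' = -1.9953 + (6.5000/2.7)·tan(-0.23)·0.25 = -2.1362
v' = 6.5000 + 1.8000·0.25 = 6.9500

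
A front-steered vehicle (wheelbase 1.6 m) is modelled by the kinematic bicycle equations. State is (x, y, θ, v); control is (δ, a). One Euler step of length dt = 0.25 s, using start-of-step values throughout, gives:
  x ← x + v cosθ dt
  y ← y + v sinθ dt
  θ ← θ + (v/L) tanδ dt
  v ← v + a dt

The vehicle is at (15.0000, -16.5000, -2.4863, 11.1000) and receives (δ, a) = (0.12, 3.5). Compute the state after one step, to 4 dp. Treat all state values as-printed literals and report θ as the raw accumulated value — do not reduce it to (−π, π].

(12.7998, -18.1911, -2.2772, 11.9750)

x' = 15.0000 + 11.1000·cos(-2.4863)·0.25 = 12.7998
y' = -16.5000 + 11.1000·sin(-2.4863)·0.25 = -18.1911
θ' = -2.4863 + (11.1000/1.6)·tan(0.12)·0.25 = -2.2772
v' = 11.1000 + 3.5000·0.25 = 11.9750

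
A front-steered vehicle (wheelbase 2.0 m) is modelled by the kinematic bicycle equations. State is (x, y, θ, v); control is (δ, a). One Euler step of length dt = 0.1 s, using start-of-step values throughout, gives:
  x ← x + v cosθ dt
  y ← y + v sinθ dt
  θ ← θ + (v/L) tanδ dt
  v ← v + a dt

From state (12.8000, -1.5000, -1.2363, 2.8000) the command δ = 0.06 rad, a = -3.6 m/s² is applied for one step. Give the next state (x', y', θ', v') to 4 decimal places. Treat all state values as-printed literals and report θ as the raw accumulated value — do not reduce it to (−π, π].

x' = 12.8000 + 2.8000·cos(-1.2363)·0.1 = 12.8919
y' = -1.5000 + 2.8000·sin(-1.2363)·0.1 = -1.7645
θ' = -1.2363 + (2.8000/2.0)·tan(0.06)·0.1 = -1.2279
v' = 2.8000 − 3.6000·0.1 = 2.4400

(12.8919, -1.7645, -1.2279, 2.4400)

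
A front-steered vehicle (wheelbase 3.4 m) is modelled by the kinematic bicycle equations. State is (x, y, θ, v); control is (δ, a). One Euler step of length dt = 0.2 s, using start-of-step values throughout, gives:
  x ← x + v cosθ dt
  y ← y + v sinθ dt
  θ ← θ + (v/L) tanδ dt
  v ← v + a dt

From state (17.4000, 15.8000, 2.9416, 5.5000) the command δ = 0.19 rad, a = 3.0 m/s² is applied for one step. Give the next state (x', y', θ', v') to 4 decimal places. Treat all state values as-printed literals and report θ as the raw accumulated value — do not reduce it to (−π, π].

x' = 17.4000 + 5.5000·cos(2.9416)·0.2 = 16.3219
y' = 15.8000 + 5.5000·sin(2.9416)·0.2 = 16.0185
θ' = 2.9416 + (5.5000/3.4)·tan(0.19)·0.2 = 3.0038
v' = 5.5000 + 3.0000·0.2 = 6.1000

(16.3219, 16.0185, 3.0038, 6.1000)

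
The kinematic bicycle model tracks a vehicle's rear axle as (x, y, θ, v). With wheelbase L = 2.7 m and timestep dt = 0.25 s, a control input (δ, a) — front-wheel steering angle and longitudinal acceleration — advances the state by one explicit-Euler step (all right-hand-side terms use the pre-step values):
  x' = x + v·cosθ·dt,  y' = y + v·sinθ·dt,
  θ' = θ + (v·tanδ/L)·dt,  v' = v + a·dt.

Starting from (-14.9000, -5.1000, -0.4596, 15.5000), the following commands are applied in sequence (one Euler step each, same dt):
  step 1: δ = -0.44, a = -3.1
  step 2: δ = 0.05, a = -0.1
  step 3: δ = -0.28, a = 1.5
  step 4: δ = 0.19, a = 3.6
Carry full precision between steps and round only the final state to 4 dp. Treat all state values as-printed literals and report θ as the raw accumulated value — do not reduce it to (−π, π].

(-7.6773, -17.1199, -1.1900, 15.9750)

after step 1 (δ=-0.44, a=-3.1): (-11.427109, -6.818910, -1.135257, 14.725000)
after step 2 (δ=0.05, a=-0.1): (-9.873992, -10.156488, -1.067029, 14.700000)
after step 3 (δ=-0.28, a=1.5): (-8.099966, -13.374944, -1.458422, 15.075000)
after step 4 (δ=0.19, a=3.6): (-7.677348, -17.119923, -1.189976, 15.975000)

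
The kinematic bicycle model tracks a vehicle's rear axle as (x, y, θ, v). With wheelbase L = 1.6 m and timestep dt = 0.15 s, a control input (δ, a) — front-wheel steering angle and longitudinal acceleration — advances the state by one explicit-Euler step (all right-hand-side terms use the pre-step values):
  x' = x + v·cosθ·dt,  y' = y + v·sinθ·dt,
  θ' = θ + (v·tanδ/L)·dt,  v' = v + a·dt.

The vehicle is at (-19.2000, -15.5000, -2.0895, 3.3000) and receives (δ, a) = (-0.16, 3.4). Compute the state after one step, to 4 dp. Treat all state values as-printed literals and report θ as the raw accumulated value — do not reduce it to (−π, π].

(-19.4454, -15.9299, -2.1394, 3.8100)

x' = -19.2000 + 3.3000·cos(-2.0895)·0.15 = -19.4454
y' = -15.5000 + 3.3000·sin(-2.0895)·0.15 = -15.9299
θ' = -2.0895 + (3.3000/1.6)·tan(-0.16)·0.15 = -2.1394
v' = 3.3000 + 3.4000·0.15 = 3.8100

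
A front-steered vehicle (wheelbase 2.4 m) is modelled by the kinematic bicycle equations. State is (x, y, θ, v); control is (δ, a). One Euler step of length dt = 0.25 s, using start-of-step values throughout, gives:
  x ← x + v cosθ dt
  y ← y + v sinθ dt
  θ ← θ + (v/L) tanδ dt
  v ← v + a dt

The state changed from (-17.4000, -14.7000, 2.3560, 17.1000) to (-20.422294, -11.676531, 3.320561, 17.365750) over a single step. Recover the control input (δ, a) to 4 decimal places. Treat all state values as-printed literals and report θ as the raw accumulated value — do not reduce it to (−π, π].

a = (v'−v)/dt = (0.265750)/0.25 = 1.0630
Δθ = θ'−θ = 0.964561;  (v·dt/L) = 17.1000·0.25/2.4 = 1.781250
tan δ = Δθ·L/(v·dt) = 0.541508  →  δ = 0.4963

δ = 0.4963, a = 1.0630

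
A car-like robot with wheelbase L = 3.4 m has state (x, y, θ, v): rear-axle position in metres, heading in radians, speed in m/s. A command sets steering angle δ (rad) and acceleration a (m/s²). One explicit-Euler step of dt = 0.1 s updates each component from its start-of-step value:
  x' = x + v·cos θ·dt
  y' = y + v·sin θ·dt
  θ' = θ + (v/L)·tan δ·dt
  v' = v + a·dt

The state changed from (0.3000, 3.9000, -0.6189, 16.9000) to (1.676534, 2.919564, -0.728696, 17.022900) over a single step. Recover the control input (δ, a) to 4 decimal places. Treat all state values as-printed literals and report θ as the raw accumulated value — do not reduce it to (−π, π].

a = (v'−v)/dt = (0.122900)/0.1 = 1.2290
Δθ = θ'−θ = -0.109796;  (v·dt/L) = 16.9000·0.1/3.4 = 0.497059
tan δ = Δθ·L/(v·dt) = -0.220891  →  δ = -0.2174

δ = -0.2174, a = 1.2290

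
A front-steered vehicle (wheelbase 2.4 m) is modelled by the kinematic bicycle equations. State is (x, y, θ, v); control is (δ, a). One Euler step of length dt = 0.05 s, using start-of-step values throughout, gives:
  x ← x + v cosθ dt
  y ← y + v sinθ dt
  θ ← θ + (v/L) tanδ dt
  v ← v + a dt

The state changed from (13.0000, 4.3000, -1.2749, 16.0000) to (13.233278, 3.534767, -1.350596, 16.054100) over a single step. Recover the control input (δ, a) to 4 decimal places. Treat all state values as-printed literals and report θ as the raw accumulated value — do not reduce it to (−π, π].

a = (v'−v)/dt = (0.054100)/0.05 = 1.0820
Δθ = θ'−θ = -0.075696;  (v·dt/L) = 16.0000·0.05/2.4 = 0.333333
tan δ = Δθ·L/(v·dt) = -0.227088  →  δ = -0.2233

δ = -0.2233, a = 1.0820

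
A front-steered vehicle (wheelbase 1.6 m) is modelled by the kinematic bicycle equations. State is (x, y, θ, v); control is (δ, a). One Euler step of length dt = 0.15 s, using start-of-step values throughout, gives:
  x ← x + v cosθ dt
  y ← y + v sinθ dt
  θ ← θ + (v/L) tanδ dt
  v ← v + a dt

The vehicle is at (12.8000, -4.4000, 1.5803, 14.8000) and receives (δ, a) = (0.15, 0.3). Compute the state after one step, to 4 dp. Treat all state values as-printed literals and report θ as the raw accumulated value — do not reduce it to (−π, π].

(12.7789, -2.1801, 1.7900, 14.8450)

x' = 12.8000 + 14.8000·cos(1.5803)·0.15 = 12.7789
y' = -4.4000 + 14.8000·sin(1.5803)·0.15 = -2.1801
θ' = 1.5803 + (14.8000/1.6)·tan(0.15)·0.15 = 1.7900
v' = 14.8000 + 0.3000·0.15 = 14.8450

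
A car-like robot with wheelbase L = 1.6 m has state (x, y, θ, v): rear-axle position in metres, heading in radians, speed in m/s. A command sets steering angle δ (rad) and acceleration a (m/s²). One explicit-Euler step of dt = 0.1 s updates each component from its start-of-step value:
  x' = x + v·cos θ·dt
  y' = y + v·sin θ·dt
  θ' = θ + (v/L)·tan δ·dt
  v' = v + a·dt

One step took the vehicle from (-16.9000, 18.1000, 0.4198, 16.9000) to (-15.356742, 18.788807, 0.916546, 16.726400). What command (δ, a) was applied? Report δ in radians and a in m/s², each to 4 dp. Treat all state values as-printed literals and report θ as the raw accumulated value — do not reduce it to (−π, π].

δ = 0.4396, a = -1.7360

a = (v'−v)/dt = (-0.173600)/0.1 = -1.7360
Δθ = θ'−θ = 0.496746;  (v·dt/L) = 16.9000·0.1/1.6 = 1.056250
tan δ = Δθ·L/(v·dt) = 0.470292  →  δ = 0.4396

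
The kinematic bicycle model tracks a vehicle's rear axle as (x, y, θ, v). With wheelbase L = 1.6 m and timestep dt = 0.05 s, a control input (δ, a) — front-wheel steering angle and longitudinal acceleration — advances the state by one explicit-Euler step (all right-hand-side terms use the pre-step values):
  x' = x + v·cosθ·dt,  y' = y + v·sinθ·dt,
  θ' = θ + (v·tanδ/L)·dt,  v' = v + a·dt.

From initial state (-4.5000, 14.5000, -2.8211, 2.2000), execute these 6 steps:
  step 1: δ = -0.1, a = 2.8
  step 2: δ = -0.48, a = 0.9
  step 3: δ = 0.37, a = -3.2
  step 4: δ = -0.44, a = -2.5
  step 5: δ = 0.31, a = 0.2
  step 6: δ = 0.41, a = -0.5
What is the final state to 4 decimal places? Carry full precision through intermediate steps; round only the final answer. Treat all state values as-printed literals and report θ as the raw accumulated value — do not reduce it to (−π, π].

after step 1 (δ=-0.1, a=2.8): (-4.604399, 14.465346, -2.827998, 2.340000)
after step 2 (δ=-0.48, a=0.9): (-4.715693, 14.429254, -2.866068, 2.385000)
after step 3 (δ=0.37, a=-3.2): (-4.830445, 14.396812, -2.837160, 2.225000)
after step 4 (δ=-0.44, a=-2.5): (-4.936579, 14.363464, -2.869894, 2.100000)
after step 5 (δ=0.31, a=0.2): (-5.037728, 14.335286, -2.848872, 2.110000)
after step 6 (δ=0.41, a=-0.5): (-5.138740, 14.304843, -2.820214, 2.085000)

(-5.1387, 14.3048, -2.8202, 2.0850)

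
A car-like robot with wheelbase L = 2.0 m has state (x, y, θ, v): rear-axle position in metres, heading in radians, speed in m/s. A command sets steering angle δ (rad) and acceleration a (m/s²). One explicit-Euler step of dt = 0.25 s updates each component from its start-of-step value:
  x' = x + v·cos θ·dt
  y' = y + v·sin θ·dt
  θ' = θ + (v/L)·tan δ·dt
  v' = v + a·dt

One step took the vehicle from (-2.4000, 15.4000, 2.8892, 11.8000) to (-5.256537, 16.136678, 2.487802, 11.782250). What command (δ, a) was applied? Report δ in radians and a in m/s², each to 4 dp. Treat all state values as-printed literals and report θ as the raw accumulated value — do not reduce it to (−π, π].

a = (v'−v)/dt = (-0.017750)/0.25 = -0.0710
Δθ = θ'−θ = -0.401398;  (v·dt/L) = 11.8000·0.25/2.0 = 1.475000
tan δ = Δθ·L/(v·dt) = -0.272134  →  δ = -0.2657

δ = -0.2657, a = -0.0710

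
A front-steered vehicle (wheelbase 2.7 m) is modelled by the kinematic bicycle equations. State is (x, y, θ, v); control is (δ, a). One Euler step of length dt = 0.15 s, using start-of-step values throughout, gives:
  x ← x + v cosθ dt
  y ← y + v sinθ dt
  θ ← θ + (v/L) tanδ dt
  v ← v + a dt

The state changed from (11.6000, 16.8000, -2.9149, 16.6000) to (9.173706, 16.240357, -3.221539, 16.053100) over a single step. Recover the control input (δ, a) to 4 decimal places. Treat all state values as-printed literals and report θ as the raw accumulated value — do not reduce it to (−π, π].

δ = -0.3210, a = -3.6460

a = (v'−v)/dt = (-0.546900)/0.15 = -3.6460
Δθ = θ'−θ = -0.306639;  (v·dt/L) = 16.6000·0.15/2.7 = 0.922222
tan δ = Δθ·L/(v·dt) = -0.332500  →  δ = -0.3210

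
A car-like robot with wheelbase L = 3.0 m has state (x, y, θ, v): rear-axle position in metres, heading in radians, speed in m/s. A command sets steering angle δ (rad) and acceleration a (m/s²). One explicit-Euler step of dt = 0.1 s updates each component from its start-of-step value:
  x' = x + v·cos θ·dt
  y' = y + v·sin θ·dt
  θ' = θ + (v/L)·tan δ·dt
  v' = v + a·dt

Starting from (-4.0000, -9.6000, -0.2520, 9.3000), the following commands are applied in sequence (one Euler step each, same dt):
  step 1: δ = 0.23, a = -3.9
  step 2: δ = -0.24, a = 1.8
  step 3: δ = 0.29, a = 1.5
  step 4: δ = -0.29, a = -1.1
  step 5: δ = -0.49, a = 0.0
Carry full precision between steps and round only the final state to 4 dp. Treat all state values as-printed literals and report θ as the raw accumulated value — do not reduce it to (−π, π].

(0.4533, -10.5954, -0.4159, 9.1300)

after step 1 (δ=0.23, a=-3.9): (-3.099373, -9.831887, -0.179416, 8.910000)
after step 2 (δ=-0.24, a=1.8): (-2.222676, -9.990890, -0.252096, 9.090000)
after step 3 (δ=0.29, a=1.5): (-1.342408, -10.217627, -0.161677, 9.240000)
after step 4 (δ=-0.29, a=-1.1): (-0.430458, -10.366366, -0.253588, 9.130000)
after step 5 (δ=-0.49, a=0.0): (0.453343, -10.595419, -0.415916, 9.130000)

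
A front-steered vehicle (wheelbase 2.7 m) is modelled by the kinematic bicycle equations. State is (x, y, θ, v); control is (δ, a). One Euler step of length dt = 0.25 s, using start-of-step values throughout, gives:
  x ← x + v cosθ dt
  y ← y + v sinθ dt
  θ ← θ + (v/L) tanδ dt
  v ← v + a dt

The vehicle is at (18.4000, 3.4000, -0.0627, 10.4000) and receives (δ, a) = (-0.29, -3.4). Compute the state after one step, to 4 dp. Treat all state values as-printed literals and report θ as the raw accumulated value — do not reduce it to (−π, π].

x' = 18.4000 + 10.4000·cos(-0.0627)·0.25 = 20.9949
y' = 3.4000 + 10.4000·sin(-0.0627)·0.25 = 3.2371
θ' = -0.0627 + (10.4000/2.7)·tan(-0.29)·0.25 = -0.3501
v' = 10.4000 − 3.4000·0.25 = 9.5500

(20.9949, 3.2371, -0.3501, 9.5500)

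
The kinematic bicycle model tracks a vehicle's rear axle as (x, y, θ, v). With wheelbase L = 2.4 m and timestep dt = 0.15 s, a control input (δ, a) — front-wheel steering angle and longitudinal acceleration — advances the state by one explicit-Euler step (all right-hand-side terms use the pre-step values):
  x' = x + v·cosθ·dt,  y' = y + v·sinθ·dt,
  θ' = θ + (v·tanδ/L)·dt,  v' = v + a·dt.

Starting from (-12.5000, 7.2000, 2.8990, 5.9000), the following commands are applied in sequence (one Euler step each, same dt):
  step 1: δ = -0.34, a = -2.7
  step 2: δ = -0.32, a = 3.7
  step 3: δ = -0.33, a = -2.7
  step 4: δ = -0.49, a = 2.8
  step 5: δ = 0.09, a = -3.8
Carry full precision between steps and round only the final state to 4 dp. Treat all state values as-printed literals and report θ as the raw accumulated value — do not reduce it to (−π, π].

after step 1 (δ=-0.34, a=-2.7): (-13.359086, 7.412595, 2.768560, 5.495000)
after step 2 (δ=-0.32, a=3.7): (-14.126649, 7.712986, 2.654748, 6.050000)
after step 3 (δ=-0.33, a=-2.7): (-14.928710, 8.137550, 2.525231, 5.645000)
after step 4 (δ=-0.49, a=2.8): (-15.619647, 8.627031, 2.337045, 6.065000)
after step 5 (δ=0.09, a=-3.8): (-16.250501, 9.282522, 2.371253, 5.495000)

(-16.2505, 9.2825, 2.3713, 5.4950)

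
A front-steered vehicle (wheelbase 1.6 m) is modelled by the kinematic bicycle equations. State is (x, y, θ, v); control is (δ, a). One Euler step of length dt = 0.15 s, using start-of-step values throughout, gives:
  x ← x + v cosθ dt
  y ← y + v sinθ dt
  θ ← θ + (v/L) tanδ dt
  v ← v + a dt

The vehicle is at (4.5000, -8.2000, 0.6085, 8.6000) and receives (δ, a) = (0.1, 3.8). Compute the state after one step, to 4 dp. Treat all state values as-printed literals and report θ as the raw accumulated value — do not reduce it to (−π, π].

(5.5585, -7.4626, 0.6894, 9.1700)

x' = 4.5000 + 8.6000·cos(0.6085)·0.15 = 5.5585
y' = -8.2000 + 8.6000·sin(0.6085)·0.15 = -7.4626
θ' = 0.6085 + (8.6000/1.6)·tan(0.1)·0.15 = 0.6894
v' = 8.6000 + 3.8000·0.15 = 9.1700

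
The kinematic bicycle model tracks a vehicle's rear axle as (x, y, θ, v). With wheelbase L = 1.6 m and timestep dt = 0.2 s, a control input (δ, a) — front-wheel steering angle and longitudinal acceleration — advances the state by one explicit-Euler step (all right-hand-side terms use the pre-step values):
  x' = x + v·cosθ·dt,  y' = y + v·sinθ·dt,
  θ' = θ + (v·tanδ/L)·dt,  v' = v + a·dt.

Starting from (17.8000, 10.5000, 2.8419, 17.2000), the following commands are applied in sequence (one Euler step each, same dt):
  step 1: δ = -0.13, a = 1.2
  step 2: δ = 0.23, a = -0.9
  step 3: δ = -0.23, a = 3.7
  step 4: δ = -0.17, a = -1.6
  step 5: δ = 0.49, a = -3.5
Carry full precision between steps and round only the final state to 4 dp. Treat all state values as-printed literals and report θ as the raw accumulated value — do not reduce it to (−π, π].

after step 1 (δ=-0.13, a=1.2): (14.513330, 11.515579, 2.560815, 17.440000)
after step 2 (δ=0.23, a=-0.9): (11.597236, 13.429356, 3.071247, 17.260000)
after step 3 (δ=-0.23, a=3.7): (8.153774, 13.671988, 2.566083, 18.000000)
after step 4 (δ=-0.17, a=-1.6): (5.133680, 15.631333, 2.179855, 17.680000)
after step 5 (δ=0.49, a=-3.5): (3.110749, 18.531513, 3.358643, 16.980000)

(3.1107, 18.5315, 3.3586, 16.9800)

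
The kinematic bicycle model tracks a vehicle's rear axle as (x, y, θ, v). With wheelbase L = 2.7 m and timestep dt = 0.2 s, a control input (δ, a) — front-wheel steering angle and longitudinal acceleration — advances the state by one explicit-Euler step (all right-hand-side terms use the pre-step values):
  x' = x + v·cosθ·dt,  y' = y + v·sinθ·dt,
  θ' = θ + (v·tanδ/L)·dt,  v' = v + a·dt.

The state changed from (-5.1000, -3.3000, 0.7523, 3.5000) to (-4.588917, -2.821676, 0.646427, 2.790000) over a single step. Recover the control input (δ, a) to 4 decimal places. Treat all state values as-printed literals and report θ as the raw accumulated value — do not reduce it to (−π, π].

δ = -0.3877, a = -3.5500

a = (v'−v)/dt = (-0.710000)/0.2 = -3.5500
Δθ = θ'−θ = -0.105873;  (v·dt/L) = 3.5000·0.2/2.7 = 0.259259
tan δ = Δθ·L/(v·dt) = -0.408367  →  δ = -0.3877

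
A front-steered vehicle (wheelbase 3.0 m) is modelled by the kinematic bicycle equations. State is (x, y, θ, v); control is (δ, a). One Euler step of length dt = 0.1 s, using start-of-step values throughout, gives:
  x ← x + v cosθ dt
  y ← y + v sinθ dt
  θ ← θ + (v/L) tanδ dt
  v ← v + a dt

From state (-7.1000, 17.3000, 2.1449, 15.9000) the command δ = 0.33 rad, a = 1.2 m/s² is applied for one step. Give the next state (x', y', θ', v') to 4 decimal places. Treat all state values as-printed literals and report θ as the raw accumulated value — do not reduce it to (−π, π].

x' = -7.1000 + 15.9000·cos(2.1449)·0.1 = -7.9635
y' = 17.3000 + 15.9000·sin(2.1449)·0.1 = 18.6351
θ' = 2.1449 + (15.9000/3.0)·tan(0.33)·0.1 = 2.3264
v' = 15.9000 + 1.2000·0.1 = 16.0200

(-7.9635, 18.6351, 2.3264, 16.0200)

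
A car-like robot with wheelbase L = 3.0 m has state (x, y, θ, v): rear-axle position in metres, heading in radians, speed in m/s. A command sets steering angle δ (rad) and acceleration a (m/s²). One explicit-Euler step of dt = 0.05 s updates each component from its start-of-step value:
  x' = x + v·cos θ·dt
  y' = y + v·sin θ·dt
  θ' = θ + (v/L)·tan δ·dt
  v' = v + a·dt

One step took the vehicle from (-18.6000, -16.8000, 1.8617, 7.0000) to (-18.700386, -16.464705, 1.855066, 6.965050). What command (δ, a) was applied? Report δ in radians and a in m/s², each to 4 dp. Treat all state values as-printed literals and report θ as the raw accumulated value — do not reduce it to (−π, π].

a = (v'−v)/dt = (-0.034950)/0.05 = -0.6990
Δθ = θ'−θ = -0.006634;  (v·dt/L) = 7.0000·0.05/3.0 = 0.116667
tan δ = Δθ·L/(v·dt) = -0.056863  →  δ = -0.0568

δ = -0.0568, a = -0.6990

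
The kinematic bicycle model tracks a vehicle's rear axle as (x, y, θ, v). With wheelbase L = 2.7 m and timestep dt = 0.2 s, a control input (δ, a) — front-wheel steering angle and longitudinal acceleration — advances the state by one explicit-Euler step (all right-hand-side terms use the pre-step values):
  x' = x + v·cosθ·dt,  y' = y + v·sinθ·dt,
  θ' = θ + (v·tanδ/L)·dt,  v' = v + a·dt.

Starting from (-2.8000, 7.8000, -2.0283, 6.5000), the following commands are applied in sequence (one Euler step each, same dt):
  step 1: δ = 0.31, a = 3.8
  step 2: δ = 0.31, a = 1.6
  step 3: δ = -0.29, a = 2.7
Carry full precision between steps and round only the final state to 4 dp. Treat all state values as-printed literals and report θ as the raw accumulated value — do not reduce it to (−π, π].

(-4.0059, 3.7449, -1.8694, 8.1200)

after step 1 (δ=0.31, a=3.8): (-3.374223, 6.633695, -1.874068, 7.260000)
after step 2 (δ=0.31, a=1.6): (-3.807855, 5.247957, -1.701803, 7.580000)
after step 3 (δ=-0.29, a=2.7): (-4.005893, 3.744948, -1.869356, 8.120000)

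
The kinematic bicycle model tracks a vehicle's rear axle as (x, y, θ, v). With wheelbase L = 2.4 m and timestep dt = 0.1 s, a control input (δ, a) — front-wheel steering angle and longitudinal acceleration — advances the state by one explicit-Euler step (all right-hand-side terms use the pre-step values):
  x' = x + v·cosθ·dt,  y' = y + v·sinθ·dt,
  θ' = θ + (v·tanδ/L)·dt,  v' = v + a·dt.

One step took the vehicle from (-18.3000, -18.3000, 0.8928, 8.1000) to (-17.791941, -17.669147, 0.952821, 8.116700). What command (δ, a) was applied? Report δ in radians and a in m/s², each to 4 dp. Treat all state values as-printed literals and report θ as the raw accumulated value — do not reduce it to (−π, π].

a = (v'−v)/dt = (0.016700)/0.1 = 0.1670
Δθ = θ'−θ = 0.060021;  (v·dt/L) = 8.1000·0.1/2.4 = 0.337500
tan δ = Δθ·L/(v·dt) = 0.177840  →  δ = 0.1760

δ = 0.1760, a = 0.1670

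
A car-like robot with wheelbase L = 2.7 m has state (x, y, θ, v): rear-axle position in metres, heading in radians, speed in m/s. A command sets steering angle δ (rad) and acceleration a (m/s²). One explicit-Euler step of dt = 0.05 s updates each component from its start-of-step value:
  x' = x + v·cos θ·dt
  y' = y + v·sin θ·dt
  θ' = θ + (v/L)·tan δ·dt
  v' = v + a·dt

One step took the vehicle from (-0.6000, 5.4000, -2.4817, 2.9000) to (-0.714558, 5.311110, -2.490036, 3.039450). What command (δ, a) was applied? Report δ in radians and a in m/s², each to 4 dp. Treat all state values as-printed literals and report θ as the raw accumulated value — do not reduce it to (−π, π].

a = (v'−v)/dt = (0.139450)/0.05 = 2.7890
Δθ = θ'−θ = -0.008336;  (v·dt/L) = 2.9000·0.05/2.7 = 0.053704
tan δ = Δθ·L/(v·dt) = -0.155222  →  δ = -0.1540

δ = -0.1540, a = 2.7890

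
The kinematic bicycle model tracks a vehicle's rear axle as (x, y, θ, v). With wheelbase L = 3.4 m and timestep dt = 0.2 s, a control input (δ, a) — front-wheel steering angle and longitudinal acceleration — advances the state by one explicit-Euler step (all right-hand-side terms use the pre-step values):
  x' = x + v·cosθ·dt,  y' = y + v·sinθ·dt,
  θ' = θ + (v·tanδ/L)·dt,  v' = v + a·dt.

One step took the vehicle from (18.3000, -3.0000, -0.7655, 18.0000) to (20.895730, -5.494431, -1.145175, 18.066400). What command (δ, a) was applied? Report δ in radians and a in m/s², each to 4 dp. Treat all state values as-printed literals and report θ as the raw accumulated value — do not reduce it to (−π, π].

a = (v'−v)/dt = (0.066400)/0.2 = 0.3320
Δθ = θ'−θ = -0.379675;  (v·dt/L) = 18.0000·0.2/3.4 = 1.058824
tan δ = Δθ·L/(v·dt) = -0.358582  →  δ = -0.3443

δ = -0.3443, a = 0.3320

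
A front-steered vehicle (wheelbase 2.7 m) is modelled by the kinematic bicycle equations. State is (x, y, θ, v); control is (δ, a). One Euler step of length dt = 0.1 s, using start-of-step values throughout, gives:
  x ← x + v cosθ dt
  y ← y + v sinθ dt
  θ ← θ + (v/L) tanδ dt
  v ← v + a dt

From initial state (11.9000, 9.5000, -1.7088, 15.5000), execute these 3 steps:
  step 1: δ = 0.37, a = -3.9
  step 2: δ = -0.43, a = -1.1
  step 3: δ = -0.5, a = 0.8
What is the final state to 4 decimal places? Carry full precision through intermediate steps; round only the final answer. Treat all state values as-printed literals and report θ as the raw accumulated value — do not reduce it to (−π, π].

(11.5578, 4.9813, -2.0463, 15.0800)

after step 1 (δ=0.37, a=-3.9): (11.686773, 7.964736, -1.486138, 15.110000)
after step 2 (δ=-0.43, a=-1.1): (11.814539, 6.459148, -1.742796, 15.000000)
after step 3 (δ=-0.5, a=0.8): (11.557810, 4.981281, -2.046297, 15.080000)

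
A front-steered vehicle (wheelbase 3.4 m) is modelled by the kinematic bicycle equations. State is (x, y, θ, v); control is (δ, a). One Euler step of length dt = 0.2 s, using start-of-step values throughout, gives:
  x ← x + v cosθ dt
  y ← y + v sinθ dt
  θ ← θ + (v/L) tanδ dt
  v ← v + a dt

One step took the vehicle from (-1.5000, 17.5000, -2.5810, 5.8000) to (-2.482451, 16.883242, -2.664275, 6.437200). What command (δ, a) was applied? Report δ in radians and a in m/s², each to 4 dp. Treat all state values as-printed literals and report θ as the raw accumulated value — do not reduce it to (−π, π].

a = (v'−v)/dt = (0.637200)/0.2 = 3.1860
Δθ = θ'−θ = -0.083275;  (v·dt/L) = 5.8000·0.2/3.4 = 0.341176
tan δ = Δθ·L/(v·dt) = -0.244082  →  δ = -0.2394

δ = -0.2394, a = 3.1860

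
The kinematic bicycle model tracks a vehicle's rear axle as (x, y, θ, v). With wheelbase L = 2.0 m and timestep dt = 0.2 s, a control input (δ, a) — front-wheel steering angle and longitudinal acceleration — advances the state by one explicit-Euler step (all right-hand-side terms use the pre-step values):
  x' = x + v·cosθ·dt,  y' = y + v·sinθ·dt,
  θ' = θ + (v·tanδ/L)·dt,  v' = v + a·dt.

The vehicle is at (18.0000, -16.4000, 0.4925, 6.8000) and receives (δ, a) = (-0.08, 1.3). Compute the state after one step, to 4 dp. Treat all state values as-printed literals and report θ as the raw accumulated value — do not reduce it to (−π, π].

x' = 18.0000 + 6.8000·cos(0.4925)·0.2 = 19.1984
y' = -16.4000 + 6.8000·sin(0.4925)·0.2 = -15.7570
θ' = 0.4925 + (6.8000/2.0)·tan(-0.08)·0.2 = 0.4380
v' = 6.8000 + 1.3000·0.2 = 7.0600

(19.1984, -15.7570, 0.4380, 7.0600)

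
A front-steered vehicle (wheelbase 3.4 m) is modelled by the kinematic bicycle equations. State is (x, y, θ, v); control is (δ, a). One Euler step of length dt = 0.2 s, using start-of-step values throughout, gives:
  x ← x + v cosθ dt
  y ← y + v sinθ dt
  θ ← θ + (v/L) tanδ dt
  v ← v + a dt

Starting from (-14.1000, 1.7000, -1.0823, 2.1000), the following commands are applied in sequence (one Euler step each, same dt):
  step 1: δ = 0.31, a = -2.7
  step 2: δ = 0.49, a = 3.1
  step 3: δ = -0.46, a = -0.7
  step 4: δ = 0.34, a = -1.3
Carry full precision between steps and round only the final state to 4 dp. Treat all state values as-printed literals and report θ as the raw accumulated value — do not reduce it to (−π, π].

(-13.3074, 0.3388, -1.0149, 1.7800)

after step 1 (δ=0.31, a=-2.7): (-13.902895, 1.329123, -1.042730, 1.560000)
after step 2 (δ=0.49, a=3.1): (-13.745689, 1.059623, -0.993784, 2.180000)
after step 3 (δ=-0.46, a=-0.7): (-13.507841, 0.694213, -1.057318, 2.040000)
after step 4 (δ=0.34, a=-1.3): (-13.307428, 0.338828, -1.014870, 1.780000)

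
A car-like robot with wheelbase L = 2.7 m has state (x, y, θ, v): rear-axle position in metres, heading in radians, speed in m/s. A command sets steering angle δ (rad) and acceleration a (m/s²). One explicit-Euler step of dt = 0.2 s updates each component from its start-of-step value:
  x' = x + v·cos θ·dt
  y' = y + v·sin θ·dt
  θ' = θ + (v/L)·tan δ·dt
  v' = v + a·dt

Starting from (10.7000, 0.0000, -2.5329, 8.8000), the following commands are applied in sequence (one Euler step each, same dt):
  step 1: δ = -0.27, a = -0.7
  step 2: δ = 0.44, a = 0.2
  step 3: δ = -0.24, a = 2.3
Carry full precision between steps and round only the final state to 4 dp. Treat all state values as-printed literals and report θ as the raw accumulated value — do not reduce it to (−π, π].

after step 1 (δ=-0.27, a=-0.7): (9.256103, -1.006360, -2.713305, 8.660000)
after step 2 (δ=0.44, a=0.2): (7.680540, -1.725683, -2.411308, 8.700000)
after step 3 (δ=-0.24, a=2.3): (6.384266, -2.886405, -2.569015, 9.160000)

(6.3843, -2.8864, -2.5690, 9.1600)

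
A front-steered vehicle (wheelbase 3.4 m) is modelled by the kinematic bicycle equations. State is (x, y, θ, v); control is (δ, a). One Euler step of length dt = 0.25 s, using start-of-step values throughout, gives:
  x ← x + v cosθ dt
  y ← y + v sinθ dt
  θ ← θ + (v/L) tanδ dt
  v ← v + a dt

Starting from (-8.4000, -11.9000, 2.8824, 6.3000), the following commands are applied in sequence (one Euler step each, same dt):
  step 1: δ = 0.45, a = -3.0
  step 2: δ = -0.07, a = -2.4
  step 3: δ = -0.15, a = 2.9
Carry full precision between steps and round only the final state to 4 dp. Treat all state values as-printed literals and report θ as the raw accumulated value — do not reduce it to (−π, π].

(-12.5440, -11.3680, 3.0225, 5.6750)

after step 1 (δ=0.45, a=-3.0): (-9.922391, -11.496327, 3.106168, 5.550000)
after step 2 (δ=-0.07, a=-2.4): (-11.309020, -11.447186, 3.077555, 4.950000)
after step 3 (δ=-0.15, a=2.9): (-12.543984, -11.367994, 3.022546, 5.675000)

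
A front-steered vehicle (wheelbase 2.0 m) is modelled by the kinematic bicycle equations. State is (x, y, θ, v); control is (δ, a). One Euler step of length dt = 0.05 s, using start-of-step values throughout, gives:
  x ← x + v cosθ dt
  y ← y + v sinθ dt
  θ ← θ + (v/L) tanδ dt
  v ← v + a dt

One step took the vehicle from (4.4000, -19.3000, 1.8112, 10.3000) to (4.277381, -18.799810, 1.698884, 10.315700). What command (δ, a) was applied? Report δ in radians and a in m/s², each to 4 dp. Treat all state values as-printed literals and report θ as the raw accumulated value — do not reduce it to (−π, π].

δ = -0.4113, a = 0.3140

a = (v'−v)/dt = (0.015700)/0.05 = 0.3140
Δθ = θ'−θ = -0.112316;  (v·dt/L) = 10.3000·0.05/2.0 = 0.257500
tan δ = Δθ·L/(v·dt) = -0.436179  →  δ = -0.4113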